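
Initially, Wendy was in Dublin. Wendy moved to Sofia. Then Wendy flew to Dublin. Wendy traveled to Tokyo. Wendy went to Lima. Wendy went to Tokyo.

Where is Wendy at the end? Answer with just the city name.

Tracking Wendy's location:
Start: Wendy is in Dublin.
After move 1: Dublin -> Sofia. Wendy is in Sofia.
After move 2: Sofia -> Dublin. Wendy is in Dublin.
After move 3: Dublin -> Tokyo. Wendy is in Tokyo.
After move 4: Tokyo -> Lima. Wendy is in Lima.
After move 5: Lima -> Tokyo. Wendy is in Tokyo.

Answer: Tokyo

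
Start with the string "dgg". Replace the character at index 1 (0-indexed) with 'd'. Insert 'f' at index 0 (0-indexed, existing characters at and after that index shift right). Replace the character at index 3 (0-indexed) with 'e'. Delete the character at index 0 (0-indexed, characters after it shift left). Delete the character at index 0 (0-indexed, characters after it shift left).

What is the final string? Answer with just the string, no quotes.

Applying each edit step by step:
Start: "dgg"
Op 1 (replace idx 1: 'g' -> 'd'): "dgg" -> "ddg"
Op 2 (insert 'f' at idx 0): "ddg" -> "fddg"
Op 3 (replace idx 3: 'g' -> 'e'): "fddg" -> "fdde"
Op 4 (delete idx 0 = 'f'): "fdde" -> "dde"
Op 5 (delete idx 0 = 'd'): "dde" -> "de"

Answer: de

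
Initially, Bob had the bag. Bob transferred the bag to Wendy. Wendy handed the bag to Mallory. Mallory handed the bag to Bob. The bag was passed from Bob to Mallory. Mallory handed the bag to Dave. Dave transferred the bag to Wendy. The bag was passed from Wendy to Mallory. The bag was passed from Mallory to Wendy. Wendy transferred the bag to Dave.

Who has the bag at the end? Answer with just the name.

Tracking the bag through each event:
Start: Bob has the bag.
After event 1: Wendy has the bag.
After event 2: Mallory has the bag.
After event 3: Bob has the bag.
After event 4: Mallory has the bag.
After event 5: Dave has the bag.
After event 6: Wendy has the bag.
After event 7: Mallory has the bag.
After event 8: Wendy has the bag.
After event 9: Dave has the bag.

Answer: Dave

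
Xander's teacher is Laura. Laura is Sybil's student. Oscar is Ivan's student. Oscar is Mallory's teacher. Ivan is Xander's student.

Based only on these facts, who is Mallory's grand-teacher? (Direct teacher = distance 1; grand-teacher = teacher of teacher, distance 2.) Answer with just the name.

Answer: Ivan

Derivation:
Reconstructing the teacher chain from the given facts:
  Sybil -> Laura -> Xander -> Ivan -> Oscar -> Mallory
(each arrow means 'teacher of the next')
Positions in the chain (0 = top):
  position of Sybil: 0
  position of Laura: 1
  position of Xander: 2
  position of Ivan: 3
  position of Oscar: 4
  position of Mallory: 5

Mallory is at position 5; the grand-teacher is 2 steps up the chain, i.e. position 3: Ivan.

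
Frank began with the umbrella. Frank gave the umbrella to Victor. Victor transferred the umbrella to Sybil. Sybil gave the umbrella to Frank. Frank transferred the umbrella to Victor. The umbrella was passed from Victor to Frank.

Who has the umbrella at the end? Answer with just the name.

Answer: Frank

Derivation:
Tracking the umbrella through each event:
Start: Frank has the umbrella.
After event 1: Victor has the umbrella.
After event 2: Sybil has the umbrella.
After event 3: Frank has the umbrella.
After event 4: Victor has the umbrella.
After event 5: Frank has the umbrella.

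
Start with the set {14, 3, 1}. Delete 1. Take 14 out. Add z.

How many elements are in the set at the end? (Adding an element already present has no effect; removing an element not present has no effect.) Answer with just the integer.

Answer: 2

Derivation:
Tracking the set through each operation:
Start: {1, 14, 3}
Event 1 (remove 1): removed. Set: {14, 3}
Event 2 (remove 14): removed. Set: {3}
Event 3 (add z): added. Set: {3, z}

Final set: {3, z} (size 2)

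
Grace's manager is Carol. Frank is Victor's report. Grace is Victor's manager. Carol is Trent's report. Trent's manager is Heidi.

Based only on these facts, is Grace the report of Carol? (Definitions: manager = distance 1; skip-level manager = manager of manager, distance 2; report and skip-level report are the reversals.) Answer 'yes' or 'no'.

Answer: yes

Derivation:
Reconstructing the manager chain from the given facts:
  Heidi -> Trent -> Carol -> Grace -> Victor -> Frank
(each arrow means 'manager of the next')
Positions in the chain (0 = top):
  position of Heidi: 0
  position of Trent: 1
  position of Carol: 2
  position of Grace: 3
  position of Victor: 4
  position of Frank: 5

Grace is at position 3, Carol is at position 2; signed distance (j - i) = -1.
'report' requires j - i = -1. Actual distance is -1, so the relation HOLDS.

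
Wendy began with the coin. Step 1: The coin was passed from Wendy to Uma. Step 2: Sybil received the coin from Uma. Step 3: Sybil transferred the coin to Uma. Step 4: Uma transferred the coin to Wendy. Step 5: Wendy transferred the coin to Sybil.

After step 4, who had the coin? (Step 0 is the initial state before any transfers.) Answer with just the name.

Answer: Wendy

Derivation:
Tracking the coin holder through step 4:
After step 0 (start): Wendy
After step 1: Uma
After step 2: Sybil
After step 3: Uma
After step 4: Wendy

At step 4, the holder is Wendy.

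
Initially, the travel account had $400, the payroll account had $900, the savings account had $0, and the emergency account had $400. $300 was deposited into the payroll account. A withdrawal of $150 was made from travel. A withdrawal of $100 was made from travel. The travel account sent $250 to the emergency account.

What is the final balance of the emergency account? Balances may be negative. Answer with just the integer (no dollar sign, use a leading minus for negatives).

Tracking account balances step by step:
Start: travel=400, payroll=900, savings=0, emergency=400
Event 1 (deposit 300 to payroll): payroll: 900 + 300 = 1200. Balances: travel=400, payroll=1200, savings=0, emergency=400
Event 2 (withdraw 150 from travel): travel: 400 - 150 = 250. Balances: travel=250, payroll=1200, savings=0, emergency=400
Event 3 (withdraw 100 from travel): travel: 250 - 100 = 150. Balances: travel=150, payroll=1200, savings=0, emergency=400
Event 4 (transfer 250 travel -> emergency): travel: 150 - 250 = -100, emergency: 400 + 250 = 650. Balances: travel=-100, payroll=1200, savings=0, emergency=650

Final balance of emergency: 650

Answer: 650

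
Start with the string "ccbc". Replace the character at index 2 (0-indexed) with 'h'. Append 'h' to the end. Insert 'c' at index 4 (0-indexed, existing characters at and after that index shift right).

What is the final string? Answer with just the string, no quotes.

Answer: cchcch

Derivation:
Applying each edit step by step:
Start: "ccbc"
Op 1 (replace idx 2: 'b' -> 'h'): "ccbc" -> "cchc"
Op 2 (append 'h'): "cchc" -> "cchch"
Op 3 (insert 'c' at idx 4): "cchch" -> "cchcch"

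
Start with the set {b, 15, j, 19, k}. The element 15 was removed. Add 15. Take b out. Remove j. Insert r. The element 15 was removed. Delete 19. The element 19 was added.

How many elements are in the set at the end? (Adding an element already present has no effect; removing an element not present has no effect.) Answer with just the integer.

Tracking the set through each operation:
Start: {15, 19, b, j, k}
Event 1 (remove 15): removed. Set: {19, b, j, k}
Event 2 (add 15): added. Set: {15, 19, b, j, k}
Event 3 (remove b): removed. Set: {15, 19, j, k}
Event 4 (remove j): removed. Set: {15, 19, k}
Event 5 (add r): added. Set: {15, 19, k, r}
Event 6 (remove 15): removed. Set: {19, k, r}
Event 7 (remove 19): removed. Set: {k, r}
Event 8 (add 19): added. Set: {19, k, r}

Final set: {19, k, r} (size 3)

Answer: 3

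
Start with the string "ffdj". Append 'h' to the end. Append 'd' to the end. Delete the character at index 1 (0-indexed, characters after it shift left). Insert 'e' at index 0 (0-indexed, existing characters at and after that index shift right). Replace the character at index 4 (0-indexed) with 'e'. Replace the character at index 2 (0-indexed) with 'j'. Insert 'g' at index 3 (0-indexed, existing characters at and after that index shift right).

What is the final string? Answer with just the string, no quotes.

Answer: efjgjed

Derivation:
Applying each edit step by step:
Start: "ffdj"
Op 1 (append 'h'): "ffdj" -> "ffdjh"
Op 2 (append 'd'): "ffdjh" -> "ffdjhd"
Op 3 (delete idx 1 = 'f'): "ffdjhd" -> "fdjhd"
Op 4 (insert 'e' at idx 0): "fdjhd" -> "efdjhd"
Op 5 (replace idx 4: 'h' -> 'e'): "efdjhd" -> "efdjed"
Op 6 (replace idx 2: 'd' -> 'j'): "efdjed" -> "efjjed"
Op 7 (insert 'g' at idx 3): "efjjed" -> "efjgjed"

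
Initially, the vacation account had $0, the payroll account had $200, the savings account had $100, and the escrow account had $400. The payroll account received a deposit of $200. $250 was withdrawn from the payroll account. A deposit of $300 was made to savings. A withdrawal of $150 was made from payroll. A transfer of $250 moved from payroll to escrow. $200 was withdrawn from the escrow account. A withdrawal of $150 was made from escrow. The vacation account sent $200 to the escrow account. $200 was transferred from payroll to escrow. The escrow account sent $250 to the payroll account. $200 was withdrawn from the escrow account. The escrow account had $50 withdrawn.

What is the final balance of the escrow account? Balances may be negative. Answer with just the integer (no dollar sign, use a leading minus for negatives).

Answer: 200

Derivation:
Tracking account balances step by step:
Start: vacation=0, payroll=200, savings=100, escrow=400
Event 1 (deposit 200 to payroll): payroll: 200 + 200 = 400. Balances: vacation=0, payroll=400, savings=100, escrow=400
Event 2 (withdraw 250 from payroll): payroll: 400 - 250 = 150. Balances: vacation=0, payroll=150, savings=100, escrow=400
Event 3 (deposit 300 to savings): savings: 100 + 300 = 400. Balances: vacation=0, payroll=150, savings=400, escrow=400
Event 4 (withdraw 150 from payroll): payroll: 150 - 150 = 0. Balances: vacation=0, payroll=0, savings=400, escrow=400
Event 5 (transfer 250 payroll -> escrow): payroll: 0 - 250 = -250, escrow: 400 + 250 = 650. Balances: vacation=0, payroll=-250, savings=400, escrow=650
Event 6 (withdraw 200 from escrow): escrow: 650 - 200 = 450. Balances: vacation=0, payroll=-250, savings=400, escrow=450
Event 7 (withdraw 150 from escrow): escrow: 450 - 150 = 300. Balances: vacation=0, payroll=-250, savings=400, escrow=300
Event 8 (transfer 200 vacation -> escrow): vacation: 0 - 200 = -200, escrow: 300 + 200 = 500. Balances: vacation=-200, payroll=-250, savings=400, escrow=500
Event 9 (transfer 200 payroll -> escrow): payroll: -250 - 200 = -450, escrow: 500 + 200 = 700. Balances: vacation=-200, payroll=-450, savings=400, escrow=700
Event 10 (transfer 250 escrow -> payroll): escrow: 700 - 250 = 450, payroll: -450 + 250 = -200. Balances: vacation=-200, payroll=-200, savings=400, escrow=450
Event 11 (withdraw 200 from escrow): escrow: 450 - 200 = 250. Balances: vacation=-200, payroll=-200, savings=400, escrow=250
Event 12 (withdraw 50 from escrow): escrow: 250 - 50 = 200. Balances: vacation=-200, payroll=-200, savings=400, escrow=200

Final balance of escrow: 200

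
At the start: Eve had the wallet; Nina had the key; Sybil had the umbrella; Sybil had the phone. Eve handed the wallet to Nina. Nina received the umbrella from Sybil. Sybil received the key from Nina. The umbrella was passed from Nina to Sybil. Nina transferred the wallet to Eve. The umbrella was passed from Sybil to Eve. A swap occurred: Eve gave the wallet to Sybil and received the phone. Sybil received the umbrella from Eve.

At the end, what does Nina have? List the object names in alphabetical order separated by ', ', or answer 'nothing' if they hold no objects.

Answer: nothing

Derivation:
Tracking all object holders:
Start: wallet:Eve, key:Nina, umbrella:Sybil, phone:Sybil
Event 1 (give wallet: Eve -> Nina). State: wallet:Nina, key:Nina, umbrella:Sybil, phone:Sybil
Event 2 (give umbrella: Sybil -> Nina). State: wallet:Nina, key:Nina, umbrella:Nina, phone:Sybil
Event 3 (give key: Nina -> Sybil). State: wallet:Nina, key:Sybil, umbrella:Nina, phone:Sybil
Event 4 (give umbrella: Nina -> Sybil). State: wallet:Nina, key:Sybil, umbrella:Sybil, phone:Sybil
Event 5 (give wallet: Nina -> Eve). State: wallet:Eve, key:Sybil, umbrella:Sybil, phone:Sybil
Event 6 (give umbrella: Sybil -> Eve). State: wallet:Eve, key:Sybil, umbrella:Eve, phone:Sybil
Event 7 (swap wallet<->phone: now wallet:Sybil, phone:Eve). State: wallet:Sybil, key:Sybil, umbrella:Eve, phone:Eve
Event 8 (give umbrella: Eve -> Sybil). State: wallet:Sybil, key:Sybil, umbrella:Sybil, phone:Eve

Final state: wallet:Sybil, key:Sybil, umbrella:Sybil, phone:Eve
Nina holds: (nothing).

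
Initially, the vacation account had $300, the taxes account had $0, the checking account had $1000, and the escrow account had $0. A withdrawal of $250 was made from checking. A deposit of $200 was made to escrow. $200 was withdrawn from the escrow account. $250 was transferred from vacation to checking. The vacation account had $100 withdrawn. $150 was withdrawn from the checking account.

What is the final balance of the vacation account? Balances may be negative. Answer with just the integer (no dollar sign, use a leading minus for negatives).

Tracking account balances step by step:
Start: vacation=300, taxes=0, checking=1000, escrow=0
Event 1 (withdraw 250 from checking): checking: 1000 - 250 = 750. Balances: vacation=300, taxes=0, checking=750, escrow=0
Event 2 (deposit 200 to escrow): escrow: 0 + 200 = 200. Balances: vacation=300, taxes=0, checking=750, escrow=200
Event 3 (withdraw 200 from escrow): escrow: 200 - 200 = 0. Balances: vacation=300, taxes=0, checking=750, escrow=0
Event 4 (transfer 250 vacation -> checking): vacation: 300 - 250 = 50, checking: 750 + 250 = 1000. Balances: vacation=50, taxes=0, checking=1000, escrow=0
Event 5 (withdraw 100 from vacation): vacation: 50 - 100 = -50. Balances: vacation=-50, taxes=0, checking=1000, escrow=0
Event 6 (withdraw 150 from checking): checking: 1000 - 150 = 850. Balances: vacation=-50, taxes=0, checking=850, escrow=0

Final balance of vacation: -50

Answer: -50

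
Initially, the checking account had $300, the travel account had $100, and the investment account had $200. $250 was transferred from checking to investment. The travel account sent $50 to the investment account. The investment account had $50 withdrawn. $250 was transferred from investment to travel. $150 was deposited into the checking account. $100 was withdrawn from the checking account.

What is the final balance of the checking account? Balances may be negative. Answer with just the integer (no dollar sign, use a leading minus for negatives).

Answer: 100

Derivation:
Tracking account balances step by step:
Start: checking=300, travel=100, investment=200
Event 1 (transfer 250 checking -> investment): checking: 300 - 250 = 50, investment: 200 + 250 = 450. Balances: checking=50, travel=100, investment=450
Event 2 (transfer 50 travel -> investment): travel: 100 - 50 = 50, investment: 450 + 50 = 500. Balances: checking=50, travel=50, investment=500
Event 3 (withdraw 50 from investment): investment: 500 - 50 = 450. Balances: checking=50, travel=50, investment=450
Event 4 (transfer 250 investment -> travel): investment: 450 - 250 = 200, travel: 50 + 250 = 300. Balances: checking=50, travel=300, investment=200
Event 5 (deposit 150 to checking): checking: 50 + 150 = 200. Balances: checking=200, travel=300, investment=200
Event 6 (withdraw 100 from checking): checking: 200 - 100 = 100. Balances: checking=100, travel=300, investment=200

Final balance of checking: 100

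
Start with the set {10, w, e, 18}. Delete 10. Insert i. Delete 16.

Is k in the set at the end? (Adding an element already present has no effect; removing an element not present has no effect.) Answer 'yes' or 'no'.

Tracking the set through each operation:
Start: {10, 18, e, w}
Event 1 (remove 10): removed. Set: {18, e, w}
Event 2 (add i): added. Set: {18, e, i, w}
Event 3 (remove 16): not present, no change. Set: {18, e, i, w}

Final set: {18, e, i, w} (size 4)
k is NOT in the final set.

Answer: no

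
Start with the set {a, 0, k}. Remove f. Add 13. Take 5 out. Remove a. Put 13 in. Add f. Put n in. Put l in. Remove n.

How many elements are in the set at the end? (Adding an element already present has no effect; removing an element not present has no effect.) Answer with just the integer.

Tracking the set through each operation:
Start: {0, a, k}
Event 1 (remove f): not present, no change. Set: {0, a, k}
Event 2 (add 13): added. Set: {0, 13, a, k}
Event 3 (remove 5): not present, no change. Set: {0, 13, a, k}
Event 4 (remove a): removed. Set: {0, 13, k}
Event 5 (add 13): already present, no change. Set: {0, 13, k}
Event 6 (add f): added. Set: {0, 13, f, k}
Event 7 (add n): added. Set: {0, 13, f, k, n}
Event 8 (add l): added. Set: {0, 13, f, k, l, n}
Event 9 (remove n): removed. Set: {0, 13, f, k, l}

Final set: {0, 13, f, k, l} (size 5)

Answer: 5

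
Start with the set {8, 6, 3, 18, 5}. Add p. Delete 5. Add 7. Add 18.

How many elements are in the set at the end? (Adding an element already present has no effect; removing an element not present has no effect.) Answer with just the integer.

Tracking the set through each operation:
Start: {18, 3, 5, 6, 8}
Event 1 (add p): added. Set: {18, 3, 5, 6, 8, p}
Event 2 (remove 5): removed. Set: {18, 3, 6, 8, p}
Event 3 (add 7): added. Set: {18, 3, 6, 7, 8, p}
Event 4 (add 18): already present, no change. Set: {18, 3, 6, 7, 8, p}

Final set: {18, 3, 6, 7, 8, p} (size 6)

Answer: 6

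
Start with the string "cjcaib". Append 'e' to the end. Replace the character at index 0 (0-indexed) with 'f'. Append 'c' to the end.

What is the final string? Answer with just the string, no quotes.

Applying each edit step by step:
Start: "cjcaib"
Op 1 (append 'e'): "cjcaib" -> "cjcaibe"
Op 2 (replace idx 0: 'c' -> 'f'): "cjcaibe" -> "fjcaibe"
Op 3 (append 'c'): "fjcaibe" -> "fjcaibec"

Answer: fjcaibec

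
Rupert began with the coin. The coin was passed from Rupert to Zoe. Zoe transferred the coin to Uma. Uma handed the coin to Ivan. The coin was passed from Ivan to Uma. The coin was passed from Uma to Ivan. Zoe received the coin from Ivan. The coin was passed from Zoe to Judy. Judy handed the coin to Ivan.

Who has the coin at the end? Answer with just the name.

Answer: Ivan

Derivation:
Tracking the coin through each event:
Start: Rupert has the coin.
After event 1: Zoe has the coin.
After event 2: Uma has the coin.
After event 3: Ivan has the coin.
After event 4: Uma has the coin.
After event 5: Ivan has the coin.
After event 6: Zoe has the coin.
After event 7: Judy has the coin.
After event 8: Ivan has the coin.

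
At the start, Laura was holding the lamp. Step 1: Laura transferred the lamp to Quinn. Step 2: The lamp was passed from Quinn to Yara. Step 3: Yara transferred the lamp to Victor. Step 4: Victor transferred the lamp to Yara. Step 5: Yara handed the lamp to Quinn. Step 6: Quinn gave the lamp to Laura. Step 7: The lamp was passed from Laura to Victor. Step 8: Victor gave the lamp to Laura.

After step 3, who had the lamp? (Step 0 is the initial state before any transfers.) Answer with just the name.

Tracking the lamp holder through step 3:
After step 0 (start): Laura
After step 1: Quinn
After step 2: Yara
After step 3: Victor

At step 3, the holder is Victor.

Answer: Victor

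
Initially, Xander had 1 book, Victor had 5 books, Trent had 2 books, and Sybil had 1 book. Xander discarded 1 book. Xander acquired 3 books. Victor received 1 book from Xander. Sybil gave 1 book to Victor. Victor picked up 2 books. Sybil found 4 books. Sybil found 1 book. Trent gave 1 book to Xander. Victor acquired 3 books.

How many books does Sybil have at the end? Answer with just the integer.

Answer: 5

Derivation:
Tracking counts step by step:
Start: Xander=1, Victor=5, Trent=2, Sybil=1
Event 1 (Xander -1): Xander: 1 -> 0. State: Xander=0, Victor=5, Trent=2, Sybil=1
Event 2 (Xander +3): Xander: 0 -> 3. State: Xander=3, Victor=5, Trent=2, Sybil=1
Event 3 (Xander -> Victor, 1): Xander: 3 -> 2, Victor: 5 -> 6. State: Xander=2, Victor=6, Trent=2, Sybil=1
Event 4 (Sybil -> Victor, 1): Sybil: 1 -> 0, Victor: 6 -> 7. State: Xander=2, Victor=7, Trent=2, Sybil=0
Event 5 (Victor +2): Victor: 7 -> 9. State: Xander=2, Victor=9, Trent=2, Sybil=0
Event 6 (Sybil +4): Sybil: 0 -> 4. State: Xander=2, Victor=9, Trent=2, Sybil=4
Event 7 (Sybil +1): Sybil: 4 -> 5. State: Xander=2, Victor=9, Trent=2, Sybil=5
Event 8 (Trent -> Xander, 1): Trent: 2 -> 1, Xander: 2 -> 3. State: Xander=3, Victor=9, Trent=1, Sybil=5
Event 9 (Victor +3): Victor: 9 -> 12. State: Xander=3, Victor=12, Trent=1, Sybil=5

Sybil's final count: 5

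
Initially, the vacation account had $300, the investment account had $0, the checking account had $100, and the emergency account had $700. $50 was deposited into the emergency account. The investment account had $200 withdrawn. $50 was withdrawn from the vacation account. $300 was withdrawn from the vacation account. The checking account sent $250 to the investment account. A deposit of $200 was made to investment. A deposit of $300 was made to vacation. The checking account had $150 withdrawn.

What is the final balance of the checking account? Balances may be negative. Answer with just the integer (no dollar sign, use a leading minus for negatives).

Tracking account balances step by step:
Start: vacation=300, investment=0, checking=100, emergency=700
Event 1 (deposit 50 to emergency): emergency: 700 + 50 = 750. Balances: vacation=300, investment=0, checking=100, emergency=750
Event 2 (withdraw 200 from investment): investment: 0 - 200 = -200. Balances: vacation=300, investment=-200, checking=100, emergency=750
Event 3 (withdraw 50 from vacation): vacation: 300 - 50 = 250. Balances: vacation=250, investment=-200, checking=100, emergency=750
Event 4 (withdraw 300 from vacation): vacation: 250 - 300 = -50. Balances: vacation=-50, investment=-200, checking=100, emergency=750
Event 5 (transfer 250 checking -> investment): checking: 100 - 250 = -150, investment: -200 + 250 = 50. Balances: vacation=-50, investment=50, checking=-150, emergency=750
Event 6 (deposit 200 to investment): investment: 50 + 200 = 250. Balances: vacation=-50, investment=250, checking=-150, emergency=750
Event 7 (deposit 300 to vacation): vacation: -50 + 300 = 250. Balances: vacation=250, investment=250, checking=-150, emergency=750
Event 8 (withdraw 150 from checking): checking: -150 - 150 = -300. Balances: vacation=250, investment=250, checking=-300, emergency=750

Final balance of checking: -300

Answer: -300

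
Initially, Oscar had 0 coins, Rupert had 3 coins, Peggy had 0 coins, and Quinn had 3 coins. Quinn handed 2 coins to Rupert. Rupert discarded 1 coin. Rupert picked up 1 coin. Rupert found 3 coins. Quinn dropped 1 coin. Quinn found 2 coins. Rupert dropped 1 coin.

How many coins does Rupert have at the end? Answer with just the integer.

Tracking counts step by step:
Start: Oscar=0, Rupert=3, Peggy=0, Quinn=3
Event 1 (Quinn -> Rupert, 2): Quinn: 3 -> 1, Rupert: 3 -> 5. State: Oscar=0, Rupert=5, Peggy=0, Quinn=1
Event 2 (Rupert -1): Rupert: 5 -> 4. State: Oscar=0, Rupert=4, Peggy=0, Quinn=1
Event 3 (Rupert +1): Rupert: 4 -> 5. State: Oscar=0, Rupert=5, Peggy=0, Quinn=1
Event 4 (Rupert +3): Rupert: 5 -> 8. State: Oscar=0, Rupert=8, Peggy=0, Quinn=1
Event 5 (Quinn -1): Quinn: 1 -> 0. State: Oscar=0, Rupert=8, Peggy=0, Quinn=0
Event 6 (Quinn +2): Quinn: 0 -> 2. State: Oscar=0, Rupert=8, Peggy=0, Quinn=2
Event 7 (Rupert -1): Rupert: 8 -> 7. State: Oscar=0, Rupert=7, Peggy=0, Quinn=2

Rupert's final count: 7

Answer: 7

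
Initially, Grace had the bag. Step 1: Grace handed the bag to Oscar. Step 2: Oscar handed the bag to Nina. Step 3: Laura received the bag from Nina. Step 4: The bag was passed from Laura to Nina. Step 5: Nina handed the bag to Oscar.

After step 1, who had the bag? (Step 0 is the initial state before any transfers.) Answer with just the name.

Tracking the bag holder through step 1:
After step 0 (start): Grace
After step 1: Oscar

At step 1, the holder is Oscar.

Answer: Oscar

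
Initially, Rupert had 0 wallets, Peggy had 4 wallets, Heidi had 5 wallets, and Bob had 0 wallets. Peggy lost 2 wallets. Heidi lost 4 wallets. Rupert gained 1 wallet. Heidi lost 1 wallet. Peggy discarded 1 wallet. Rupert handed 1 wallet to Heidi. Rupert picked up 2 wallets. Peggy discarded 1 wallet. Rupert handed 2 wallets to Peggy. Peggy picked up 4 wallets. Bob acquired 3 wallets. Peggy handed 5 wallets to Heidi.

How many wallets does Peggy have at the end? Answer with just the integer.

Tracking counts step by step:
Start: Rupert=0, Peggy=4, Heidi=5, Bob=0
Event 1 (Peggy -2): Peggy: 4 -> 2. State: Rupert=0, Peggy=2, Heidi=5, Bob=0
Event 2 (Heidi -4): Heidi: 5 -> 1. State: Rupert=0, Peggy=2, Heidi=1, Bob=0
Event 3 (Rupert +1): Rupert: 0 -> 1. State: Rupert=1, Peggy=2, Heidi=1, Bob=0
Event 4 (Heidi -1): Heidi: 1 -> 0. State: Rupert=1, Peggy=2, Heidi=0, Bob=0
Event 5 (Peggy -1): Peggy: 2 -> 1. State: Rupert=1, Peggy=1, Heidi=0, Bob=0
Event 6 (Rupert -> Heidi, 1): Rupert: 1 -> 0, Heidi: 0 -> 1. State: Rupert=0, Peggy=1, Heidi=1, Bob=0
Event 7 (Rupert +2): Rupert: 0 -> 2. State: Rupert=2, Peggy=1, Heidi=1, Bob=0
Event 8 (Peggy -1): Peggy: 1 -> 0. State: Rupert=2, Peggy=0, Heidi=1, Bob=0
Event 9 (Rupert -> Peggy, 2): Rupert: 2 -> 0, Peggy: 0 -> 2. State: Rupert=0, Peggy=2, Heidi=1, Bob=0
Event 10 (Peggy +4): Peggy: 2 -> 6. State: Rupert=0, Peggy=6, Heidi=1, Bob=0
Event 11 (Bob +3): Bob: 0 -> 3. State: Rupert=0, Peggy=6, Heidi=1, Bob=3
Event 12 (Peggy -> Heidi, 5): Peggy: 6 -> 1, Heidi: 1 -> 6. State: Rupert=0, Peggy=1, Heidi=6, Bob=3

Peggy's final count: 1

Answer: 1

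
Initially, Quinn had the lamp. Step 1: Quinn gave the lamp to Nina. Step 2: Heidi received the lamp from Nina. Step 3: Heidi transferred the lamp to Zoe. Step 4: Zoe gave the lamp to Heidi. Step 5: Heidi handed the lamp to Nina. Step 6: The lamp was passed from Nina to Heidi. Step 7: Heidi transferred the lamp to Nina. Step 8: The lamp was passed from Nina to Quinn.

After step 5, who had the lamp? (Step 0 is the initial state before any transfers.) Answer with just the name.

Tracking the lamp holder through step 5:
After step 0 (start): Quinn
After step 1: Nina
After step 2: Heidi
After step 3: Zoe
After step 4: Heidi
After step 5: Nina

At step 5, the holder is Nina.

Answer: Nina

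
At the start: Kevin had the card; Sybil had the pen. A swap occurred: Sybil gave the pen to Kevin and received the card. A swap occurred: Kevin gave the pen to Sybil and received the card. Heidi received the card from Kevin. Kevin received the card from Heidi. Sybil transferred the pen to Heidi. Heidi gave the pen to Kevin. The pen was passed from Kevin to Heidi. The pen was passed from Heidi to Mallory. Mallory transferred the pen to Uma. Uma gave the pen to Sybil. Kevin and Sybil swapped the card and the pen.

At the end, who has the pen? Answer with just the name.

Tracking all object holders:
Start: card:Kevin, pen:Sybil
Event 1 (swap pen<->card: now pen:Kevin, card:Sybil). State: card:Sybil, pen:Kevin
Event 2 (swap pen<->card: now pen:Sybil, card:Kevin). State: card:Kevin, pen:Sybil
Event 3 (give card: Kevin -> Heidi). State: card:Heidi, pen:Sybil
Event 4 (give card: Heidi -> Kevin). State: card:Kevin, pen:Sybil
Event 5 (give pen: Sybil -> Heidi). State: card:Kevin, pen:Heidi
Event 6 (give pen: Heidi -> Kevin). State: card:Kevin, pen:Kevin
Event 7 (give pen: Kevin -> Heidi). State: card:Kevin, pen:Heidi
Event 8 (give pen: Heidi -> Mallory). State: card:Kevin, pen:Mallory
Event 9 (give pen: Mallory -> Uma). State: card:Kevin, pen:Uma
Event 10 (give pen: Uma -> Sybil). State: card:Kevin, pen:Sybil
Event 11 (swap card<->pen: now card:Sybil, pen:Kevin). State: card:Sybil, pen:Kevin

Final state: card:Sybil, pen:Kevin
The pen is held by Kevin.

Answer: Kevin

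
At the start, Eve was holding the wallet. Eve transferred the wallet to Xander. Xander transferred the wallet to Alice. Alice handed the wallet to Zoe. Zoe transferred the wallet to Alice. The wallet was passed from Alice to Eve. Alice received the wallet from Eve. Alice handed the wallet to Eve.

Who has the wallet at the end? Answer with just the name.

Answer: Eve

Derivation:
Tracking the wallet through each event:
Start: Eve has the wallet.
After event 1: Xander has the wallet.
After event 2: Alice has the wallet.
After event 3: Zoe has the wallet.
After event 4: Alice has the wallet.
After event 5: Eve has the wallet.
After event 6: Alice has the wallet.
After event 7: Eve has the wallet.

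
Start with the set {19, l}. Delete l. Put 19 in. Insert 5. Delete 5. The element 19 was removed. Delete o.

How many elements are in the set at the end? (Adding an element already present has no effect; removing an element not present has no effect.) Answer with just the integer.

Tracking the set through each operation:
Start: {19, l}
Event 1 (remove l): removed. Set: {19}
Event 2 (add 19): already present, no change. Set: {19}
Event 3 (add 5): added. Set: {19, 5}
Event 4 (remove 5): removed. Set: {19}
Event 5 (remove 19): removed. Set: {}
Event 6 (remove o): not present, no change. Set: {}

Final set: {} (size 0)

Answer: 0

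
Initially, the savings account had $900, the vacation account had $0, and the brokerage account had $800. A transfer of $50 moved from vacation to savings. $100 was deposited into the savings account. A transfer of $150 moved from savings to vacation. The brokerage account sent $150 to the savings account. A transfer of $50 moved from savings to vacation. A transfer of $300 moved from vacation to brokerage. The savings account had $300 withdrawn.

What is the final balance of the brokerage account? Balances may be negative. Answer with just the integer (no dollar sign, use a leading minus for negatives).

Tracking account balances step by step:
Start: savings=900, vacation=0, brokerage=800
Event 1 (transfer 50 vacation -> savings): vacation: 0 - 50 = -50, savings: 900 + 50 = 950. Balances: savings=950, vacation=-50, brokerage=800
Event 2 (deposit 100 to savings): savings: 950 + 100 = 1050. Balances: savings=1050, vacation=-50, brokerage=800
Event 3 (transfer 150 savings -> vacation): savings: 1050 - 150 = 900, vacation: -50 + 150 = 100. Balances: savings=900, vacation=100, brokerage=800
Event 4 (transfer 150 brokerage -> savings): brokerage: 800 - 150 = 650, savings: 900 + 150 = 1050. Balances: savings=1050, vacation=100, brokerage=650
Event 5 (transfer 50 savings -> vacation): savings: 1050 - 50 = 1000, vacation: 100 + 50 = 150. Balances: savings=1000, vacation=150, brokerage=650
Event 6 (transfer 300 vacation -> brokerage): vacation: 150 - 300 = -150, brokerage: 650 + 300 = 950. Balances: savings=1000, vacation=-150, brokerage=950
Event 7 (withdraw 300 from savings): savings: 1000 - 300 = 700. Balances: savings=700, vacation=-150, brokerage=950

Final balance of brokerage: 950

Answer: 950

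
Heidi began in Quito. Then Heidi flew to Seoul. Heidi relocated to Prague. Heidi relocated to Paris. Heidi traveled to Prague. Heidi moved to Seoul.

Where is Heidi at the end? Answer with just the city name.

Answer: Seoul

Derivation:
Tracking Heidi's location:
Start: Heidi is in Quito.
After move 1: Quito -> Seoul. Heidi is in Seoul.
After move 2: Seoul -> Prague. Heidi is in Prague.
After move 3: Prague -> Paris. Heidi is in Paris.
After move 4: Paris -> Prague. Heidi is in Prague.
After move 5: Prague -> Seoul. Heidi is in Seoul.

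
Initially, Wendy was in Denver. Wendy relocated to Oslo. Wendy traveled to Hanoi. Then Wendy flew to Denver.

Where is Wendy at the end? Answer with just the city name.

Answer: Denver

Derivation:
Tracking Wendy's location:
Start: Wendy is in Denver.
After move 1: Denver -> Oslo. Wendy is in Oslo.
After move 2: Oslo -> Hanoi. Wendy is in Hanoi.
After move 3: Hanoi -> Denver. Wendy is in Denver.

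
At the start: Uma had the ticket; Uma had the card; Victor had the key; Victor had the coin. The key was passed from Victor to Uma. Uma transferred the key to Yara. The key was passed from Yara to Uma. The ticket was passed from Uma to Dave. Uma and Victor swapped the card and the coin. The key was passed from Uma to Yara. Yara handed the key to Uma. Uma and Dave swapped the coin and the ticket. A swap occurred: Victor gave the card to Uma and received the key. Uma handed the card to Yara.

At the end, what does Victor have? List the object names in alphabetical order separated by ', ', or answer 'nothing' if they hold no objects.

Tracking all object holders:
Start: ticket:Uma, card:Uma, key:Victor, coin:Victor
Event 1 (give key: Victor -> Uma). State: ticket:Uma, card:Uma, key:Uma, coin:Victor
Event 2 (give key: Uma -> Yara). State: ticket:Uma, card:Uma, key:Yara, coin:Victor
Event 3 (give key: Yara -> Uma). State: ticket:Uma, card:Uma, key:Uma, coin:Victor
Event 4 (give ticket: Uma -> Dave). State: ticket:Dave, card:Uma, key:Uma, coin:Victor
Event 5 (swap card<->coin: now card:Victor, coin:Uma). State: ticket:Dave, card:Victor, key:Uma, coin:Uma
Event 6 (give key: Uma -> Yara). State: ticket:Dave, card:Victor, key:Yara, coin:Uma
Event 7 (give key: Yara -> Uma). State: ticket:Dave, card:Victor, key:Uma, coin:Uma
Event 8 (swap coin<->ticket: now coin:Dave, ticket:Uma). State: ticket:Uma, card:Victor, key:Uma, coin:Dave
Event 9 (swap card<->key: now card:Uma, key:Victor). State: ticket:Uma, card:Uma, key:Victor, coin:Dave
Event 10 (give card: Uma -> Yara). State: ticket:Uma, card:Yara, key:Victor, coin:Dave

Final state: ticket:Uma, card:Yara, key:Victor, coin:Dave
Victor holds: key.

Answer: key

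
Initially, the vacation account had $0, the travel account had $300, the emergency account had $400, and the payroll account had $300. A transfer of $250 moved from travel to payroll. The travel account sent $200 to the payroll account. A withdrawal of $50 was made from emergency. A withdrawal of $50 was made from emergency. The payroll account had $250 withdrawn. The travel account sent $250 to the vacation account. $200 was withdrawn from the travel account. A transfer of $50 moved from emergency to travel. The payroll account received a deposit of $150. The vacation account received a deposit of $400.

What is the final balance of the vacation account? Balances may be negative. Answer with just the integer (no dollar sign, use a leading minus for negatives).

Answer: 650

Derivation:
Tracking account balances step by step:
Start: vacation=0, travel=300, emergency=400, payroll=300
Event 1 (transfer 250 travel -> payroll): travel: 300 - 250 = 50, payroll: 300 + 250 = 550. Balances: vacation=0, travel=50, emergency=400, payroll=550
Event 2 (transfer 200 travel -> payroll): travel: 50 - 200 = -150, payroll: 550 + 200 = 750. Balances: vacation=0, travel=-150, emergency=400, payroll=750
Event 3 (withdraw 50 from emergency): emergency: 400 - 50 = 350. Balances: vacation=0, travel=-150, emergency=350, payroll=750
Event 4 (withdraw 50 from emergency): emergency: 350 - 50 = 300. Balances: vacation=0, travel=-150, emergency=300, payroll=750
Event 5 (withdraw 250 from payroll): payroll: 750 - 250 = 500. Balances: vacation=0, travel=-150, emergency=300, payroll=500
Event 6 (transfer 250 travel -> vacation): travel: -150 - 250 = -400, vacation: 0 + 250 = 250. Balances: vacation=250, travel=-400, emergency=300, payroll=500
Event 7 (withdraw 200 from travel): travel: -400 - 200 = -600. Balances: vacation=250, travel=-600, emergency=300, payroll=500
Event 8 (transfer 50 emergency -> travel): emergency: 300 - 50 = 250, travel: -600 + 50 = -550. Balances: vacation=250, travel=-550, emergency=250, payroll=500
Event 9 (deposit 150 to payroll): payroll: 500 + 150 = 650. Balances: vacation=250, travel=-550, emergency=250, payroll=650
Event 10 (deposit 400 to vacation): vacation: 250 + 400 = 650. Balances: vacation=650, travel=-550, emergency=250, payroll=650

Final balance of vacation: 650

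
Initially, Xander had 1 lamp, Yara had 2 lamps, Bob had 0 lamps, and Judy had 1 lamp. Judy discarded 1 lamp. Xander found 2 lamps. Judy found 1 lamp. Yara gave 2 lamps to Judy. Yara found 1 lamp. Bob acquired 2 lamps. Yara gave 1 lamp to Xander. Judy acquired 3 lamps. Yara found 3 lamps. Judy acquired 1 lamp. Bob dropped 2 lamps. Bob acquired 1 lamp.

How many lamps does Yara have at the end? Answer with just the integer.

Answer: 3

Derivation:
Tracking counts step by step:
Start: Xander=1, Yara=2, Bob=0, Judy=1
Event 1 (Judy -1): Judy: 1 -> 0. State: Xander=1, Yara=2, Bob=0, Judy=0
Event 2 (Xander +2): Xander: 1 -> 3. State: Xander=3, Yara=2, Bob=0, Judy=0
Event 3 (Judy +1): Judy: 0 -> 1. State: Xander=3, Yara=2, Bob=0, Judy=1
Event 4 (Yara -> Judy, 2): Yara: 2 -> 0, Judy: 1 -> 3. State: Xander=3, Yara=0, Bob=0, Judy=3
Event 5 (Yara +1): Yara: 0 -> 1. State: Xander=3, Yara=1, Bob=0, Judy=3
Event 6 (Bob +2): Bob: 0 -> 2. State: Xander=3, Yara=1, Bob=2, Judy=3
Event 7 (Yara -> Xander, 1): Yara: 1 -> 0, Xander: 3 -> 4. State: Xander=4, Yara=0, Bob=2, Judy=3
Event 8 (Judy +3): Judy: 3 -> 6. State: Xander=4, Yara=0, Bob=2, Judy=6
Event 9 (Yara +3): Yara: 0 -> 3. State: Xander=4, Yara=3, Bob=2, Judy=6
Event 10 (Judy +1): Judy: 6 -> 7. State: Xander=4, Yara=3, Bob=2, Judy=7
Event 11 (Bob -2): Bob: 2 -> 0. State: Xander=4, Yara=3, Bob=0, Judy=7
Event 12 (Bob +1): Bob: 0 -> 1. State: Xander=4, Yara=3, Bob=1, Judy=7

Yara's final count: 3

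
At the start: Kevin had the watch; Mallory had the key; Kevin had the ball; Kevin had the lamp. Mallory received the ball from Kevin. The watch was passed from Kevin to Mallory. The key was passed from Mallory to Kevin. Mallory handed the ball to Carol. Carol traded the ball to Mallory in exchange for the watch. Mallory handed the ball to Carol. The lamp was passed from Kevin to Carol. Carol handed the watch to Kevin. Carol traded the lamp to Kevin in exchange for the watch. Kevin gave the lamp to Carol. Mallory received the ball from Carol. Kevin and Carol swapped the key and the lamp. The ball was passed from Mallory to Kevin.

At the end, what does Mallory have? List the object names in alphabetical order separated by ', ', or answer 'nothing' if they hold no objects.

Tracking all object holders:
Start: watch:Kevin, key:Mallory, ball:Kevin, lamp:Kevin
Event 1 (give ball: Kevin -> Mallory). State: watch:Kevin, key:Mallory, ball:Mallory, lamp:Kevin
Event 2 (give watch: Kevin -> Mallory). State: watch:Mallory, key:Mallory, ball:Mallory, lamp:Kevin
Event 3 (give key: Mallory -> Kevin). State: watch:Mallory, key:Kevin, ball:Mallory, lamp:Kevin
Event 4 (give ball: Mallory -> Carol). State: watch:Mallory, key:Kevin, ball:Carol, lamp:Kevin
Event 5 (swap ball<->watch: now ball:Mallory, watch:Carol). State: watch:Carol, key:Kevin, ball:Mallory, lamp:Kevin
Event 6 (give ball: Mallory -> Carol). State: watch:Carol, key:Kevin, ball:Carol, lamp:Kevin
Event 7 (give lamp: Kevin -> Carol). State: watch:Carol, key:Kevin, ball:Carol, lamp:Carol
Event 8 (give watch: Carol -> Kevin). State: watch:Kevin, key:Kevin, ball:Carol, lamp:Carol
Event 9 (swap lamp<->watch: now lamp:Kevin, watch:Carol). State: watch:Carol, key:Kevin, ball:Carol, lamp:Kevin
Event 10 (give lamp: Kevin -> Carol). State: watch:Carol, key:Kevin, ball:Carol, lamp:Carol
Event 11 (give ball: Carol -> Mallory). State: watch:Carol, key:Kevin, ball:Mallory, lamp:Carol
Event 12 (swap key<->lamp: now key:Carol, lamp:Kevin). State: watch:Carol, key:Carol, ball:Mallory, lamp:Kevin
Event 13 (give ball: Mallory -> Kevin). State: watch:Carol, key:Carol, ball:Kevin, lamp:Kevin

Final state: watch:Carol, key:Carol, ball:Kevin, lamp:Kevin
Mallory holds: (nothing).

Answer: nothing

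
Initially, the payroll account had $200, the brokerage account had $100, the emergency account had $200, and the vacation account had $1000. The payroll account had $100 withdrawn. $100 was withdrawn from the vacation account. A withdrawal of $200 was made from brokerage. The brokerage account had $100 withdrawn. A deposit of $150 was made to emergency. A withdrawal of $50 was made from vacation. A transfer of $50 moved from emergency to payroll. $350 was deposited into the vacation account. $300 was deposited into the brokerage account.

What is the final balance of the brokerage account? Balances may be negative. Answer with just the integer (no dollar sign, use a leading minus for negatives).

Tracking account balances step by step:
Start: payroll=200, brokerage=100, emergency=200, vacation=1000
Event 1 (withdraw 100 from payroll): payroll: 200 - 100 = 100. Balances: payroll=100, brokerage=100, emergency=200, vacation=1000
Event 2 (withdraw 100 from vacation): vacation: 1000 - 100 = 900. Balances: payroll=100, brokerage=100, emergency=200, vacation=900
Event 3 (withdraw 200 from brokerage): brokerage: 100 - 200 = -100. Balances: payroll=100, brokerage=-100, emergency=200, vacation=900
Event 4 (withdraw 100 from brokerage): brokerage: -100 - 100 = -200. Balances: payroll=100, brokerage=-200, emergency=200, vacation=900
Event 5 (deposit 150 to emergency): emergency: 200 + 150 = 350. Balances: payroll=100, brokerage=-200, emergency=350, vacation=900
Event 6 (withdraw 50 from vacation): vacation: 900 - 50 = 850. Balances: payroll=100, brokerage=-200, emergency=350, vacation=850
Event 7 (transfer 50 emergency -> payroll): emergency: 350 - 50 = 300, payroll: 100 + 50 = 150. Balances: payroll=150, brokerage=-200, emergency=300, vacation=850
Event 8 (deposit 350 to vacation): vacation: 850 + 350 = 1200. Balances: payroll=150, brokerage=-200, emergency=300, vacation=1200
Event 9 (deposit 300 to brokerage): brokerage: -200 + 300 = 100. Balances: payroll=150, brokerage=100, emergency=300, vacation=1200

Final balance of brokerage: 100

Answer: 100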